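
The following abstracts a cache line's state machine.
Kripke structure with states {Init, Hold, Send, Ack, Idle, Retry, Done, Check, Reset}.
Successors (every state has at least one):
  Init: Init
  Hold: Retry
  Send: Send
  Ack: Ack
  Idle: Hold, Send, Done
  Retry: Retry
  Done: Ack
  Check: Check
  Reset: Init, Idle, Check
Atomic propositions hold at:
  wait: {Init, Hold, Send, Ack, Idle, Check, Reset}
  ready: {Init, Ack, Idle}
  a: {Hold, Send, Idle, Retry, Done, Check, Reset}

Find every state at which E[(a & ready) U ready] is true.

{Init, Ack, Idle}

Sat(a & ready) = {Idle}
E[(a & ready) U ready]: least fixpoint, start Z0 = Sat(ready) = {Init, Ack, Idle}, add states in Sat(a & ready) with some successor in Z. Already a fixed point.
Sat(E[(a & ready) U ready]) = {Init, Ack, Idle}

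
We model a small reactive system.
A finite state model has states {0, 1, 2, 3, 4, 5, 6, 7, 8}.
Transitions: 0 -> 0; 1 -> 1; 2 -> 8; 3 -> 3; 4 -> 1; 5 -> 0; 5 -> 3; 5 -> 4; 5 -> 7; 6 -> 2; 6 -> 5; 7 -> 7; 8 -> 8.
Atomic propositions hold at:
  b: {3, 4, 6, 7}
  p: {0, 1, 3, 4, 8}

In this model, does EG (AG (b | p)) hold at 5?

No

Sat(b | p) = {0, 1, 3, 4, 6, 7, 8}
AG (b | p): greatest fixpoint, start Z0 = {0, 1, 3, 4, 6, 7, 8}, keep only states in Sat with every successor in Z. Z1 = {0, 1, 3, 4, 7, 8}; fixed.
Sat(AG (b | p)) = {0, 1, 3, 4, 7, 8}
EG (AG (b | p)): greatest fixpoint, start Z0 = {0, 1, 3, 4, 7, 8}, keep only states in Sat with some successor in Z. Already a fixed point.
Sat(EG (AG (b | p))) = {0, 1, 3, 4, 7, 8}
5 ∉ Sat(EG (AG (b | p))) = {0, 1, 3, 4, 7, 8}, so the formula does not hold at 5.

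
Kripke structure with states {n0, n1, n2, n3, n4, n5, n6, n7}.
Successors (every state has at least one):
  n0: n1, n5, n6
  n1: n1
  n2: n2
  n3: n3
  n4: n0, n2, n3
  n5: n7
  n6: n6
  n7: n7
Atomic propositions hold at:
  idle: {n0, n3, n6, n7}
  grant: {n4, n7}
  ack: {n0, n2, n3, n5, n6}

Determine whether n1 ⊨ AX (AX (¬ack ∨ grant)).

Yes

Sat(¬ack) = {n1, n4, n7}
Sat(¬ack ∨ grant) = {n1, n4, n7}
Sat(AX (¬ack ∨ grant)) = {s : every successor in {n1, n4, n7}} = {n1, n5, n7}
Sat(AX (AX (¬ack ∨ grant))) = {s : every successor in {n1, n5, n7}} = {n1, n5, n7}
n1 ∈ Sat(AX (AX (¬ack ∨ grant))) = {n1, n5, n7}, so the formula holds at n1.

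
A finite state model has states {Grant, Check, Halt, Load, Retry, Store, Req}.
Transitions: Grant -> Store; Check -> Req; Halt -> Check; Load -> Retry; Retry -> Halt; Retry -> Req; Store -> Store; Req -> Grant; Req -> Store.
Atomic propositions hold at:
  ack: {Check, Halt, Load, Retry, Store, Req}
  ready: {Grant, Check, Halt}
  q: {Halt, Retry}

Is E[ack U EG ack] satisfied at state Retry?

EG ack: greatest fixpoint, start Z0 = {Check, Halt, Load, Retry, Store, Req}, keep only states in Sat with some successor in Z. Already a fixed point.
Sat(EG ack) = {Check, Halt, Load, Retry, Store, Req}
E[ack U EG ack]: least fixpoint, start Z0 = Sat(EG ack) = {Check, Halt, Load, Retry, Store, Req}, add states in Sat(ack) with some successor in Z. Already a fixed point.
Sat(E[ack U EG ack]) = {Check, Halt, Load, Retry, Store, Req}
Retry ∈ Sat(E[ack U EG ack]) = {Check, Halt, Load, Retry, Store, Req}, so the formula holds at Retry.

Yes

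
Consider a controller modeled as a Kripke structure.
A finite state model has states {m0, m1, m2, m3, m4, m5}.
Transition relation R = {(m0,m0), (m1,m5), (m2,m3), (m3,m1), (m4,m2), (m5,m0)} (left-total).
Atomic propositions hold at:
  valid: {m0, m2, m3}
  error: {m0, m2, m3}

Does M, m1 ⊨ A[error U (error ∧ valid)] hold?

No

Sat(error ∧ valid) = {m0, m2, m3}
A[error U (error ∧ valid)]: least fixpoint, start Z0 = Sat((error ∧ valid)) = {m0, m2, m3}, add states in Sat(error) with every successor in Z. Already a fixed point.
Sat(A[error U (error ∧ valid)]) = {m0, m2, m3}
m1 ∉ Sat(A[error U (error ∧ valid)]) = {m0, m2, m3}, so the formula does not hold at m1.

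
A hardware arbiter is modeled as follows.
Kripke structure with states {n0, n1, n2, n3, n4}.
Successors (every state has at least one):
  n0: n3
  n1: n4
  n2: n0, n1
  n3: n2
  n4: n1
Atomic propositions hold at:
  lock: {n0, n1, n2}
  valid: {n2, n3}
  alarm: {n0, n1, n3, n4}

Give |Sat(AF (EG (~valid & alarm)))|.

2

Sat(~valid) = {n0, n1, n4}
Sat(~valid & alarm) = {n0, n1, n4}
EG (~valid & alarm): greatest fixpoint, start Z0 = {n0, n1, n4}, keep only states in Sat with some successor in Z. Z1 = {n1, n4}; fixed.
Sat(EG (~valid & alarm)) = {n1, n4}
AF (EG (~valid & alarm)): least fixpoint, start Z0 = {n1, n4}, add states with every successor in Z. Already a fixed point.
Sat(AF (EG (~valid & alarm))) = {n1, n4}
|Sat(AF (EG (~valid & alarm)))| = |{n1, n4}| = 2.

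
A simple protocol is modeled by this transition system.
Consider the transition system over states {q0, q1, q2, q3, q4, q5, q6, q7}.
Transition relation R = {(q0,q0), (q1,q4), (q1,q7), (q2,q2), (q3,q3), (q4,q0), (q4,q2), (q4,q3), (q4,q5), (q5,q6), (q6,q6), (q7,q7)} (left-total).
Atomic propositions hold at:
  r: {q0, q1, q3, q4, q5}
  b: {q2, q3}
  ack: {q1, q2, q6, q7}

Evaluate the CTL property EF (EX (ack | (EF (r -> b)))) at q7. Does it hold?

Yes

Sat(r -> b) = {q2, q3, q6, q7}
EF (r -> b): least fixpoint, start Z0 = {q2, q3, q6, q7}, add states with some successor in Z. Z1 = {q1, q2, q3, q4, q5, q6, q7}; fixed.
Sat(EF (r -> b)) = {q1, q2, q3, q4, q5, q6, q7}
Sat(ack | (EF (r -> b))) = {q1, q2, q3, q4, q5, q6, q7}
Sat(EX (ack | (EF (r -> b)))) = {s : some successor in {q1, q2, q3, q4, q5, q6, q7}} = {q1, q2, q3, q4, q5, q6, q7}
EF (EX (ack | (EF (r -> b)))): least fixpoint, start Z0 = {q1, q2, q3, q4, q5, q6, q7}, add states with some successor in Z. Already a fixed point.
Sat(EF (EX (ack | (EF (r -> b))))) = {q1, q2, q3, q4, q5, q6, q7}
q7 ∈ Sat(EF (EX (ack | (EF (r -> b))))) = {q1, q2, q3, q4, q5, q6, q7}, so the formula holds at q7.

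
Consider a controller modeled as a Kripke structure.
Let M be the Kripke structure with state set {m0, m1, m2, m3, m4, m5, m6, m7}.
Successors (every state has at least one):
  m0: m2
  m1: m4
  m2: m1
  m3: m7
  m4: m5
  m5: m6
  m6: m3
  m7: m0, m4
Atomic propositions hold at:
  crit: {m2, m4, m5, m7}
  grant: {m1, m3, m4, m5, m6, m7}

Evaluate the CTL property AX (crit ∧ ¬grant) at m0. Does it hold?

Yes

Sat(¬grant) = {m0, m2}
Sat(crit ∧ ¬grant) = {m2}
Sat(AX (crit ∧ ¬grant)) = {s : every successor in {m2}} = {m0}
m0 ∈ Sat(AX (crit ∧ ¬grant)) = {m0}, so the formula holds at m0.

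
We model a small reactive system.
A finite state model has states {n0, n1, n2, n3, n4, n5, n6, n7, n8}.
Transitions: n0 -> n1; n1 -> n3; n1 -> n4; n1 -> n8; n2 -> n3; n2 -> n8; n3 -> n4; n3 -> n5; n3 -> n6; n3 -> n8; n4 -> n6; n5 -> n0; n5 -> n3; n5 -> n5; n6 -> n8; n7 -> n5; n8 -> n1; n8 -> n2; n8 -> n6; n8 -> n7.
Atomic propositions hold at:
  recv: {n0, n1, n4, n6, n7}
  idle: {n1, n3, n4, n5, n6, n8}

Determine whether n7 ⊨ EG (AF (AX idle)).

No

Sat(AX idle) = {s : every successor in {n1, n3, n4, n5, n6, n8}} = {n0, n1, n2, n3, n4, n6, n7}
AF (AX idle): least fixpoint, start Z0 = {n0, n1, n2, n3, n4, n6, n7}, add states with every successor in Z. Z1 = {n0, n1, n2, n3, n4, n6, n7, n8}; fixed.
Sat(AF (AX idle)) = {n0, n1, n2, n3, n4, n6, n7, n8}
EG (AF (AX idle)): greatest fixpoint, start Z0 = {n0, n1, n2, n3, n4, n6, n7, n8}, keep only states in Sat with some successor in Z. Z1 = {n0, n1, n2, n3, n4, n6, n8}; fixed.
Sat(EG (AF (AX idle))) = {n0, n1, n2, n3, n4, n6, n8}
n7 ∉ Sat(EG (AF (AX idle))) = {n0, n1, n2, n3, n4, n6, n8}, so the formula does not hold at n7.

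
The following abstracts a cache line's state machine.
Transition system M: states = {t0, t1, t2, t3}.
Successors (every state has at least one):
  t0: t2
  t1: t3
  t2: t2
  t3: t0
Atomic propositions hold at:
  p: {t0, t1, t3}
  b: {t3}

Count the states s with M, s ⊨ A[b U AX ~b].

Sat(~b) = {t0, t1, t2}
Sat(AX ~b) = {s : every successor in {t0, t1, t2}} = {t0, t2, t3}
A[b U AX ~b]: least fixpoint, start Z0 = Sat(AX ~b) = {t0, t2, t3}, add states in Sat(b) with every successor in Z. Already a fixed point.
Sat(A[b U AX ~b]) = {t0, t2, t3}
|Sat(A[b U AX ~b])| = |{t0, t2, t3}| = 3.

3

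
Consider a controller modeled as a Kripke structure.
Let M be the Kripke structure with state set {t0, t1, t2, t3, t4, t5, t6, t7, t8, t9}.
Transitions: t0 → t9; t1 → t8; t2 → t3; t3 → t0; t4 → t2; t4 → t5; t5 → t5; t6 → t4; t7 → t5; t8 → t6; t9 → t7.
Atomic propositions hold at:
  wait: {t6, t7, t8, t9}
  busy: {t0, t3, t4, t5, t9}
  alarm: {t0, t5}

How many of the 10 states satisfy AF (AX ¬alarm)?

7

Sat(¬alarm) = {t1, t2, t3, t4, t6, t7, t8, t9}
Sat(AX ¬alarm) = {s : every successor in {t1, t2, t3, t4, t6, t7, t8, t9}} = {t0, t1, t2, t6, t8, t9}
AF (AX ¬alarm): least fixpoint, start Z0 = {t0, t1, t2, t6, t8, t9}, add states with every successor in Z. Z1 = {t0, t1, t2, t3, t6, t8, t9}; fixed.
Sat(AF (AX ¬alarm)) = {t0, t1, t2, t3, t6, t8, t9}
|Sat(AF (AX ¬alarm))| = |{t0, t1, t2, t3, t6, t8, t9}| = 7.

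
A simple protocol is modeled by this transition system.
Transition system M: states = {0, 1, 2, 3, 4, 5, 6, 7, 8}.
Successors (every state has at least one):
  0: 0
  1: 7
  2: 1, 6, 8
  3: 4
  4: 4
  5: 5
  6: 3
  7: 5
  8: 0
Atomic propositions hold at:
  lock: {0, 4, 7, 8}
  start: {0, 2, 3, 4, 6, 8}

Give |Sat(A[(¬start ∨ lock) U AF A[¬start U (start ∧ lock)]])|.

Sat(¬start) = {1, 5, 7}
Sat(¬start ∨ lock) = {0, 1, 4, 5, 7, 8}
Sat(start ∧ lock) = {0, 4, 8}
A[¬start U (start ∧ lock)]: least fixpoint, start Z0 = Sat((start ∧ lock)) = {0, 4, 8}, add states in Sat(¬start) with every successor in Z. Already a fixed point.
Sat(A[¬start U (start ∧ lock)]) = {0, 4, 8}
AF A[¬start U (start ∧ lock)]: least fixpoint, start Z0 = {0, 4, 8}, add states with every successor in Z. Z1 = {0, 3, 4, 8}; Z2 = {0, 3, 4, 6, 8}; fixed.
Sat(AF A[¬start U (start ∧ lock)]) = {0, 3, 4, 6, 8}
A[(¬start ∨ lock) U AF A[¬start U (start ∧ lock)]]: least fixpoint, start Z0 = Sat(AF A[¬start U (start ∧ lock)]) = {0, 3, 4, 6, 8}, add states in Sat(¬start ∨ lock) with every successor in Z. Already a fixed point.
Sat(A[(¬start ∨ lock) U AF A[¬start U (start ∧ lock)]]) = {0, 3, 4, 6, 8}
|Sat(A[(¬start ∨ lock) U AF A[¬start U (start ∧ lock)]])| = |{0, 3, 4, 6, 8}| = 5.

5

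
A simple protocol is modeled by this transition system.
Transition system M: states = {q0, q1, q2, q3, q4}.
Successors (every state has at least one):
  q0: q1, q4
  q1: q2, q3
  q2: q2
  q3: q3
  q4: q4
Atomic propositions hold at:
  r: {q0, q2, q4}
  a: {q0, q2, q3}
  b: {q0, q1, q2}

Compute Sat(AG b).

AG b: greatest fixpoint, start Z0 = {q0, q1, q2}, keep only states in Sat with every successor in Z. Z1 = {q2}; fixed.
Sat(AG b) = {q2}

{q2}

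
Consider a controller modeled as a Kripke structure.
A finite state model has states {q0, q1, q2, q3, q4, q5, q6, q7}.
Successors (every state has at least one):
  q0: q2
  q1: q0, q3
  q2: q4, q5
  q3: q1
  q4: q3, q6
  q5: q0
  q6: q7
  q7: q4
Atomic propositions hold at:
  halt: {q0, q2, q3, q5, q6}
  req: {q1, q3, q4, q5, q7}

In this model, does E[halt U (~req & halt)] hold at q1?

No

Sat(~req) = {q0, q2, q6}
Sat(~req & halt) = {q0, q2, q6}
E[halt U (~req & halt)]: least fixpoint, start Z0 = Sat((~req & halt)) = {q0, q2, q6}, add states in Sat(halt) with some successor in Z. Z1 = {q0, q2, q5, q6}; fixed.
Sat(E[halt U (~req & halt)]) = {q0, q2, q5, q6}
q1 ∉ Sat(E[halt U (~req & halt)]) = {q0, q2, q5, q6}, so the formula does not hold at q1.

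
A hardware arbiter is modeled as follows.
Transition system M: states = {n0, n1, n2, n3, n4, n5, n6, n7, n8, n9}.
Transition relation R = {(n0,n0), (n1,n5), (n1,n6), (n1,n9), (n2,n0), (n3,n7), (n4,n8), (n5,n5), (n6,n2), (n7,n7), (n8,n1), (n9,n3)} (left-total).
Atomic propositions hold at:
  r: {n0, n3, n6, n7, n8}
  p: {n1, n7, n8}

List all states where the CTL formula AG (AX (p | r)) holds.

{n0, n2, n3, n7, n9}

Sat(p | r) = {n0, n1, n3, n6, n7, n8}
Sat(AX (p | r)) = {s : every successor in {n0, n1, n3, n6, n7, n8}} = {n0, n2, n3, n4, n7, n8, n9}
AG (AX (p | r)): greatest fixpoint, start Z0 = {n0, n2, n3, n4, n7, n8, n9}, keep only states in Sat with every successor in Z. Z1 = {n0, n2, n3, n4, n7, n9}; Z2 = {n0, n2, n3, n7, n9}; fixed.
Sat(AG (AX (p | r))) = {n0, n2, n3, n7, n9}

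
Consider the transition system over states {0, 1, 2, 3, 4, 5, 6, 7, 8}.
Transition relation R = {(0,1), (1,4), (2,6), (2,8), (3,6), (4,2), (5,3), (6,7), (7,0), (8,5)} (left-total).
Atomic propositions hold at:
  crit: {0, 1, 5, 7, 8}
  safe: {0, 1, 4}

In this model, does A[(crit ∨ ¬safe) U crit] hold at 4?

No

Sat(¬safe) = {2, 3, 5, 6, 7, 8}
Sat(crit ∨ ¬safe) = {0, 1, 2, 3, 5, 6, 7, 8}
A[(crit ∨ ¬safe) U crit]: least fixpoint, start Z0 = Sat(crit) = {0, 1, 5, 7, 8}, add states in Sat(crit ∨ ¬safe) with every successor in Z. Z1 = {0, 1, 5, 6, 7, 8}; Z2 = {0, 1, 2, 3, 5, 6, 7, 8}; fixed.
Sat(A[(crit ∨ ¬safe) U crit]) = {0, 1, 2, 3, 5, 6, 7, 8}
4 ∉ Sat(A[(crit ∨ ¬safe) U crit]) = {0, 1, 2, 3, 5, 6, 7, 8}, so the formula does not hold at 4.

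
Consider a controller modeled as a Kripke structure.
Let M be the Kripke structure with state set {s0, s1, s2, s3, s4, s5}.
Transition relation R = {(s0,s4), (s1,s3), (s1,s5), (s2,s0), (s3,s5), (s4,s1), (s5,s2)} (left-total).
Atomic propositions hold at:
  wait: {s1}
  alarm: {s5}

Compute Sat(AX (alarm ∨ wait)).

Sat(alarm ∨ wait) = {s1, s5}
Sat(AX (alarm ∨ wait)) = {s : every successor in {s1, s5}} = {s3, s4}

{s3, s4}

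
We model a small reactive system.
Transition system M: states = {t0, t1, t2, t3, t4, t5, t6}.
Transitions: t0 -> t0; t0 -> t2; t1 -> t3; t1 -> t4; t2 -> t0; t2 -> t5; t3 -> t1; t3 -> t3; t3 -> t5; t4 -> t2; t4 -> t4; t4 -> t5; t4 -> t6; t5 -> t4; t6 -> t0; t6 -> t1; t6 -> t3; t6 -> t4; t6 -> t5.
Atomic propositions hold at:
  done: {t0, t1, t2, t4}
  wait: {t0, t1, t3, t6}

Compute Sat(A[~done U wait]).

Sat(~done) = {t3, t5, t6}
A[~done U wait]: least fixpoint, start Z0 = Sat(wait) = {t0, t1, t3, t6}, add states in Sat(~done) with every successor in Z. Already a fixed point.
Sat(A[~done U wait]) = {t0, t1, t3, t6}

{t0, t1, t3, t6}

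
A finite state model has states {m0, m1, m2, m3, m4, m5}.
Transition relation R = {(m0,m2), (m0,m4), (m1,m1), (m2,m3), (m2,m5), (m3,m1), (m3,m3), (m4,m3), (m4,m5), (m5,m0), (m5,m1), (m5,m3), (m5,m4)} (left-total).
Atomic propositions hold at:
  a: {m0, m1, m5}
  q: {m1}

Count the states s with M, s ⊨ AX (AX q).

Sat(AX q) = {s : every successor in {m1}} = {m1}
Sat(AX (AX q)) = {s : every successor in {m1}} = {m1}
|Sat(AX (AX q))| = |{m1}| = 1.

1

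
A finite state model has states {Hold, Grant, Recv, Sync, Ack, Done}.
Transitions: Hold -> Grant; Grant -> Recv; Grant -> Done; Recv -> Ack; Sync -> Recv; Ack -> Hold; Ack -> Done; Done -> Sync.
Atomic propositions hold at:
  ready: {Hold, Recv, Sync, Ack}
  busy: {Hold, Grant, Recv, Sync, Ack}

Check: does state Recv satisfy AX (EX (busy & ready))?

Yes

Sat(busy & ready) = {Hold, Recv, Sync, Ack}
Sat(EX (busy & ready)) = {s : some successor in {Hold, Recv, Sync, Ack}} = {Grant, Recv, Sync, Ack, Done}
Sat(AX (EX (busy & ready))) = {s : every successor in {Grant, Recv, Sync, Ack, Done}} = {Hold, Grant, Recv, Sync, Done}
Recv ∈ Sat(AX (EX (busy & ready))) = {Hold, Grant, Recv, Sync, Done}, so the formula holds at Recv.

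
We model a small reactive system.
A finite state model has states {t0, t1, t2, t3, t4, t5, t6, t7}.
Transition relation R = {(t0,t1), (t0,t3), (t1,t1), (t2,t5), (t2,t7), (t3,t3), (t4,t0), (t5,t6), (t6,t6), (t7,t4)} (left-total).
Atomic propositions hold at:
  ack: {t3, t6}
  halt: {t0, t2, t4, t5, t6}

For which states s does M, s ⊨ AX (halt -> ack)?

Sat(halt -> ack) = {t1, t3, t6, t7}
Sat(AX (halt -> ack)) = {s : every successor in {t1, t3, t6, t7}} = {t0, t1, t3, t5, t6}

{t0, t1, t3, t5, t6}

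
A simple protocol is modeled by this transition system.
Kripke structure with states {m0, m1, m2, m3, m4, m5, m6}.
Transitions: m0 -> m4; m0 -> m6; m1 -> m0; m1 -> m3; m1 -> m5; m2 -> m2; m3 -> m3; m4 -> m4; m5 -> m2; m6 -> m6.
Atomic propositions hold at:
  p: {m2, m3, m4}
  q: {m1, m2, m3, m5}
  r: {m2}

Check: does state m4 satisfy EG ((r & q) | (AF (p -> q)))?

Sat(r & q) = {m2}
Sat(p -> q) = {m0, m1, m2, m3, m5, m6}
AF (p -> q): least fixpoint, start Z0 = {m0, m1, m2, m3, m5, m6}, add states with every successor in Z. Already a fixed point.
Sat(AF (p -> q)) = {m0, m1, m2, m3, m5, m6}
Sat((r & q) | (AF (p -> q))) = {m0, m1, m2, m3, m5, m6}
EG ((r & q) | (AF (p -> q))): greatest fixpoint, start Z0 = {m0, m1, m2, m3, m5, m6}, keep only states in Sat with some successor in Z. Already a fixed point.
Sat(EG ((r & q) | (AF (p -> q)))) = {m0, m1, m2, m3, m5, m6}
m4 ∉ Sat(EG ((r & q) | (AF (p -> q)))) = {m0, m1, m2, m3, m5, m6}, so the formula does not hold at m4.

No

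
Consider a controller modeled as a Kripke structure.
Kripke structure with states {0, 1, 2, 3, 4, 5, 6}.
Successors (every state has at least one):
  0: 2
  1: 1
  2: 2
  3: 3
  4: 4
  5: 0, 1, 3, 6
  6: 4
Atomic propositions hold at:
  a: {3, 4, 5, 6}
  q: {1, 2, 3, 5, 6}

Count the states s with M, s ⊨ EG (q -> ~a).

4

Sat(~a) = {0, 1, 2}
Sat(q -> ~a) = {0, 1, 2, 4}
EG (q -> ~a): greatest fixpoint, start Z0 = {0, 1, 2, 4}, keep only states in Sat with some successor in Z. Already a fixed point.
Sat(EG (q -> ~a)) = {0, 1, 2, 4}
|Sat(EG (q -> ~a))| = |{0, 1, 2, 4}| = 4.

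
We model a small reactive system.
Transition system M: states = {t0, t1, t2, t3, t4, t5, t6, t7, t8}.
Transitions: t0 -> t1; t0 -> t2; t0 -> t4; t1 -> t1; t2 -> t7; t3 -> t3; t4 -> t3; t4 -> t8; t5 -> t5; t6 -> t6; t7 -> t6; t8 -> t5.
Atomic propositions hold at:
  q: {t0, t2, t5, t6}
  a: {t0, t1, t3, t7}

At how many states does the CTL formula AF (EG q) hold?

5

EG q: greatest fixpoint, start Z0 = {t0, t2, t5, t6}, keep only states in Sat with some successor in Z. Z1 = {t0, t5, t6}; Z2 = {t5, t6}; fixed.
Sat(EG q) = {t5, t6}
AF (EG q): least fixpoint, start Z0 = {t5, t6}, add states with every successor in Z. Z1 = {t5, t6, t7, t8}; Z2 = {t2, t5, t6, t7, t8}; fixed.
Sat(AF (EG q)) = {t2, t5, t6, t7, t8}
|Sat(AF (EG q))| = |{t2, t5, t6, t7, t8}| = 5.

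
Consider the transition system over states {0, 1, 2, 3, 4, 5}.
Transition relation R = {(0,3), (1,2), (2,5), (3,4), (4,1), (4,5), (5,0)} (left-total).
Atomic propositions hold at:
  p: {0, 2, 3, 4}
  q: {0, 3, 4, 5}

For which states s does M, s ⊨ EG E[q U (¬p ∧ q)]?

{0, 3, 4, 5}

Sat(¬p) = {1, 5}
Sat(¬p ∧ q) = {5}
E[q U (¬p ∧ q)]: least fixpoint, start Z0 = Sat((¬p ∧ q)) = {5}, add states in Sat(q) with some successor in Z. Z1 = {4, 5}; Z2 = {3, 4, 5}; Z3 = {0, 3, 4, 5}; fixed.
Sat(E[q U (¬p ∧ q)]) = {0, 3, 4, 5}
EG E[q U (¬p ∧ q)]: greatest fixpoint, start Z0 = {0, 3, 4, 5}, keep only states in Sat with some successor in Z. Already a fixed point.
Sat(EG E[q U (¬p ∧ q)]) = {0, 3, 4, 5}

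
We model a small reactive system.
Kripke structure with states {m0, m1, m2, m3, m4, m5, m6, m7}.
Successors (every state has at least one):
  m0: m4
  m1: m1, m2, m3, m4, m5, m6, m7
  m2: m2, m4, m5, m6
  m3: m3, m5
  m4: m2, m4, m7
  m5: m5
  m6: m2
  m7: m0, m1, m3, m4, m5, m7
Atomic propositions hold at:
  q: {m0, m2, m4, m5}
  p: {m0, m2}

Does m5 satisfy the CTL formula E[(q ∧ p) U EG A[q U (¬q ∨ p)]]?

Sat(q ∧ p) = {m0, m2}
Sat(¬q) = {m1, m3, m6, m7}
Sat(¬q ∨ p) = {m0, m1, m2, m3, m6, m7}
A[q U (¬q ∨ p)]: least fixpoint, start Z0 = Sat((¬q ∨ p)) = {m0, m1, m2, m3, m6, m7}, add states in Sat(q) with every successor in Z. Already a fixed point.
Sat(A[q U (¬q ∨ p)]) = {m0, m1, m2, m3, m6, m7}
EG A[q U (¬q ∨ p)]: greatest fixpoint, start Z0 = {m0, m1, m2, m3, m6, m7}, keep only states in Sat with some successor in Z. Z1 = {m1, m2, m3, m6, m7}; fixed.
Sat(EG A[q U (¬q ∨ p)]) = {m1, m2, m3, m6, m7}
E[(q ∧ p) U EG A[q U (¬q ∨ p)]]: least fixpoint, start Z0 = Sat(EG A[q U (¬q ∨ p)]) = {m1, m2, m3, m6, m7}, add states in Sat(q ∧ p) with some successor in Z. Already a fixed point.
Sat(E[(q ∧ p) U EG A[q U (¬q ∨ p)]]) = {m1, m2, m3, m6, m7}
m5 ∉ Sat(E[(q ∧ p) U EG A[q U (¬q ∨ p)]]) = {m1, m2, m3, m6, m7}, so the formula does not hold at m5.

No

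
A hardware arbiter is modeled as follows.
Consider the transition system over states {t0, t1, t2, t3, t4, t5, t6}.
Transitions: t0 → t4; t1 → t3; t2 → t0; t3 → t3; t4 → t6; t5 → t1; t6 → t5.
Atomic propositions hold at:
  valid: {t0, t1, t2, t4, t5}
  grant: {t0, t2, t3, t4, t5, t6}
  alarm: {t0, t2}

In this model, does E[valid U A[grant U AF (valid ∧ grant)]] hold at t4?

Sat(valid ∧ grant) = {t0, t2, t4, t5}
AF (valid ∧ grant): least fixpoint, start Z0 = {t0, t2, t4, t5}, add states with every successor in Z. Z1 = {t0, t2, t4, t5, t6}; fixed.
Sat(AF (valid ∧ grant)) = {t0, t2, t4, t5, t6}
A[grant U AF (valid ∧ grant)]: least fixpoint, start Z0 = Sat(AF (valid ∧ grant)) = {t0, t2, t4, t5, t6}, add states in Sat(grant) with every successor in Z. Already a fixed point.
Sat(A[grant U AF (valid ∧ grant)]) = {t0, t2, t4, t5, t6}
E[valid U A[grant U AF (valid ∧ grant)]]: least fixpoint, start Z0 = Sat(A[grant U AF (valid ∧ grant)]) = {t0, t2, t4, t5, t6}, add states in Sat(valid) with some successor in Z. Already a fixed point.
Sat(E[valid U A[grant U AF (valid ∧ grant)]]) = {t0, t2, t4, t5, t6}
t4 ∈ Sat(E[valid U A[grant U AF (valid ∧ grant)]]) = {t0, t2, t4, t5, t6}, so the formula holds at t4.

Yes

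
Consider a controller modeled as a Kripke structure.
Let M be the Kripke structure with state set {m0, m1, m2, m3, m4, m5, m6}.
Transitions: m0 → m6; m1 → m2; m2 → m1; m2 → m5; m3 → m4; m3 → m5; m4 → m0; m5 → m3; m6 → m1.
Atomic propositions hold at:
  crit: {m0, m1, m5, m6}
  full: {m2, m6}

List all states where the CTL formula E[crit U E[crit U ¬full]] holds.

Sat(¬full) = {m0, m1, m3, m4, m5}
E[crit U ¬full]: least fixpoint, start Z0 = Sat(¬full) = {m0, m1, m3, m4, m5}, add states in Sat(crit) with some successor in Z. Z1 = {m0, m1, m3, m4, m5, m6}; fixed.
Sat(E[crit U ¬full]) = {m0, m1, m3, m4, m5, m6}
E[crit U E[crit U ¬full]]: least fixpoint, start Z0 = Sat(E[crit U ¬full]) = {m0, m1, m3, m4, m5, m6}, add states in Sat(crit) with some successor in Z. Already a fixed point.
Sat(E[crit U E[crit U ¬full]]) = {m0, m1, m3, m4, m5, m6}

{m0, m1, m3, m4, m5, m6}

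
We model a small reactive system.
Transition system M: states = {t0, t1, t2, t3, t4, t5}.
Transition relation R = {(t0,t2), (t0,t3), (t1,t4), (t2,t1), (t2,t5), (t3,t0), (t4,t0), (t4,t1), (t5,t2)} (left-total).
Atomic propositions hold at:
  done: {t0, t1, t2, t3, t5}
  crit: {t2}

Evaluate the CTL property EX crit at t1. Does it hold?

No

Sat(EX crit) = {s : some successor in {t2}} = {t0, t5}
t1 ∉ Sat(EX crit) = {t0, t5}, so the formula does not hold at t1.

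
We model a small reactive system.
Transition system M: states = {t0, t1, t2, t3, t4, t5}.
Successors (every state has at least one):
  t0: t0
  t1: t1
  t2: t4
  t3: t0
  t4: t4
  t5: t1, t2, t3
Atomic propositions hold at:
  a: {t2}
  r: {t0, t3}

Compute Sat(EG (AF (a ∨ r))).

Sat(a ∨ r) = {t0, t2, t3}
AF (a ∨ r): least fixpoint, start Z0 = {t0, t2, t3}, add states with every successor in Z. Already a fixed point.
Sat(AF (a ∨ r)) = {t0, t2, t3}
EG (AF (a ∨ r)): greatest fixpoint, start Z0 = {t0, t2, t3}, keep only states in Sat with some successor in Z. Z1 = {t0, t3}; fixed.
Sat(EG (AF (a ∨ r))) = {t0, t3}

{t0, t3}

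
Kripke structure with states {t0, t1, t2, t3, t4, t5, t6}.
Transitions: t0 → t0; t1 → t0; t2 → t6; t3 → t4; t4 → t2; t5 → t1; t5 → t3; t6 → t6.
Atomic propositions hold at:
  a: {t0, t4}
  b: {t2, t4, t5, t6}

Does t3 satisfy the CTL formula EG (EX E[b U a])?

No

E[b U a]: least fixpoint, start Z0 = Sat(a) = {t0, t4}, add states in Sat(b) with some successor in Z. Already a fixed point.
Sat(E[b U a]) = {t0, t4}
Sat(EX E[b U a]) = {s : some successor in {t0, t4}} = {t0, t1, t3}
EG (EX E[b U a]): greatest fixpoint, start Z0 = {t0, t1, t3}, keep only states in Sat with some successor in Z. Z1 = {t0, t1}; fixed.
Sat(EG (EX E[b U a])) = {t0, t1}
t3 ∉ Sat(EG (EX E[b U a])) = {t0, t1}, so the formula does not hold at t3.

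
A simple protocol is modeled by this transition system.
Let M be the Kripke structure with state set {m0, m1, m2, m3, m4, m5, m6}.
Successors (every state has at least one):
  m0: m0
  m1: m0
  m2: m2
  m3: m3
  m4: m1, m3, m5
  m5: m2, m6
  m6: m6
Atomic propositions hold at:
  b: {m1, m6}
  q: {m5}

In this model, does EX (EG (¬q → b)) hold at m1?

No

Sat(¬q) = {m0, m1, m2, m3, m4, m6}
Sat(¬q → b) = {m1, m5, m6}
EG (¬q → b): greatest fixpoint, start Z0 = {m1, m5, m6}, keep only states in Sat with some successor in Z. Z1 = {m5, m6}; fixed.
Sat(EG (¬q → b)) = {m5, m6}
Sat(EX (EG (¬q → b))) = {s : some successor in {m5, m6}} = {m4, m5, m6}
m1 ∉ Sat(EX (EG (¬q → b))) = {m4, m5, m6}, so the formula does not hold at m1.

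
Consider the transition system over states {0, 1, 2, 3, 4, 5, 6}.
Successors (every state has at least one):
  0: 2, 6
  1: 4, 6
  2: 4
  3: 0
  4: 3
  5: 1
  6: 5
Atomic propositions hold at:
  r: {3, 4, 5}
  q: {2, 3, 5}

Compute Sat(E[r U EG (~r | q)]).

{0, 1, 3, 4, 5, 6}

Sat(~r) = {0, 1, 2, 6}
Sat(~r | q) = {0, 1, 2, 3, 5, 6}
EG (~r | q): greatest fixpoint, start Z0 = {0, 1, 2, 3, 5, 6}, keep only states in Sat with some successor in Z. Z1 = {0, 1, 3, 5, 6}; fixed.
Sat(EG (~r | q)) = {0, 1, 3, 5, 6}
E[r U EG (~r | q)]: least fixpoint, start Z0 = Sat(EG (~r | q)) = {0, 1, 3, 5, 6}, add states in Sat(r) with some successor in Z. Z1 = {0, 1, 3, 4, 5, 6}; fixed.
Sat(E[r U EG (~r | q)]) = {0, 1, 3, 4, 5, 6}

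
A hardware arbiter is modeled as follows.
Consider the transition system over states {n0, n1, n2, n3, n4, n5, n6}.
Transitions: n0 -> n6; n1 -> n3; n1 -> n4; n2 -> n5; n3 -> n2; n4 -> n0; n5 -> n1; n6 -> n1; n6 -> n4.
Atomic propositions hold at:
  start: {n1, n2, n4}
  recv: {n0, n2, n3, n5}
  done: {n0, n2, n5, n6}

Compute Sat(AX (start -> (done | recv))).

Sat(done | recv) = {n0, n2, n3, n5, n6}
Sat(start -> (done | recv)) = {n0, n2, n3, n5, n6}
Sat(AX (start -> (done | recv))) = {s : every successor in {n0, n2, n3, n5, n6}} = {n0, n2, n3, n4}

{n0, n2, n3, n4}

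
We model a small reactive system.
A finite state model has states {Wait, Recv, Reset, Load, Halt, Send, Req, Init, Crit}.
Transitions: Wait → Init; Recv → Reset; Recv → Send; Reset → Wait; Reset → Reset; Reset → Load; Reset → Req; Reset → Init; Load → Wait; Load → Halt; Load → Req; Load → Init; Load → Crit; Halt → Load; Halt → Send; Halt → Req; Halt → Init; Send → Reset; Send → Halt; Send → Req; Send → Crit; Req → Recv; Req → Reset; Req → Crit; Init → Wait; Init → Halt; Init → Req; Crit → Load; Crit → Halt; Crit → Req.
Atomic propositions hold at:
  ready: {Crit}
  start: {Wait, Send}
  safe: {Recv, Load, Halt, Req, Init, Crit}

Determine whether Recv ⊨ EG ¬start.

Sat(¬start) = {Recv, Reset, Load, Halt, Req, Init, Crit}
EG ¬start: greatest fixpoint, start Z0 = {Recv, Reset, Load, Halt, Req, Init, Crit}, keep only states in Sat with some successor in Z. Already a fixed point.
Sat(EG ¬start) = {Recv, Reset, Load, Halt, Req, Init, Crit}
Recv ∈ Sat(EG ¬start) = {Recv, Reset, Load, Halt, Req, Init, Crit}, so the formula holds at Recv.

Yes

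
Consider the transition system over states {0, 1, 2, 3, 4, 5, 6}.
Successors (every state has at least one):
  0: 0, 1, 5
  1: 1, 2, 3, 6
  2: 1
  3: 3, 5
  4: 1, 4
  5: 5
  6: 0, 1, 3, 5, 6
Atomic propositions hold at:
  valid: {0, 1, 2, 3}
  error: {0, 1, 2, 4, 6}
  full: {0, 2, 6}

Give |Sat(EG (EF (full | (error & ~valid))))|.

Sat(~valid) = {4, 5, 6}
Sat(error & ~valid) = {4, 6}
Sat(full | (error & ~valid)) = {0, 2, 4, 6}
EF (full | (error & ~valid)): least fixpoint, start Z0 = {0, 2, 4, 6}, add states with some successor in Z. Z1 = {0, 1, 2, 4, 6}; fixed.
Sat(EF (full | (error & ~valid))) = {0, 1, 2, 4, 6}
EG (EF (full | (error & ~valid))): greatest fixpoint, start Z0 = {0, 1, 2, 4, 6}, keep only states in Sat with some successor in Z. Already a fixed point.
Sat(EG (EF (full | (error & ~valid)))) = {0, 1, 2, 4, 6}
|Sat(EG (EF (full | (error & ~valid))))| = |{0, 1, 2, 4, 6}| = 5.

5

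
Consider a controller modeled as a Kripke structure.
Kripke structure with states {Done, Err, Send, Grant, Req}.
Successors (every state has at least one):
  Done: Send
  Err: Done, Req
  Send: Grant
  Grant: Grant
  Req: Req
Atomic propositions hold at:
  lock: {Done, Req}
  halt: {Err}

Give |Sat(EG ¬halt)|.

Sat(¬halt) = {Done, Send, Grant, Req}
EG ¬halt: greatest fixpoint, start Z0 = {Done, Send, Grant, Req}, keep only states in Sat with some successor in Z. Already a fixed point.
Sat(EG ¬halt) = {Done, Send, Grant, Req}
|Sat(EG ¬halt)| = |{Done, Send, Grant, Req}| = 4.

4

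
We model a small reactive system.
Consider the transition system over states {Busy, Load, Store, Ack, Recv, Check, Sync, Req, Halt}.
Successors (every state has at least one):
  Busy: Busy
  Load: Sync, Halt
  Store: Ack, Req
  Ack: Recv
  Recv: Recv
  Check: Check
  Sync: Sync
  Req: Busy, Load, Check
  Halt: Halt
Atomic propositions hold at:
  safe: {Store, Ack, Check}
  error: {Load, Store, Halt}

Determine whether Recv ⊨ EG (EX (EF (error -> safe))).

Yes

Sat(error -> safe) = {Busy, Store, Ack, Recv, Check, Sync, Req}
EF (error -> safe): least fixpoint, start Z0 = {Busy, Store, Ack, Recv, Check, Sync, Req}, add states with some successor in Z. Z1 = {Busy, Load, Store, Ack, Recv, Check, Sync, Req}; fixed.
Sat(EF (error -> safe)) = {Busy, Load, Store, Ack, Recv, Check, Sync, Req}
Sat(EX (EF (error -> safe))) = {s : some successor in {Busy, Load, Store, Ack, Recv, Check, Sync, Req}} = {Busy, Load, Store, Ack, Recv, Check, Sync, Req}
EG (EX (EF (error -> safe))): greatest fixpoint, start Z0 = {Busy, Load, Store, Ack, Recv, Check, Sync, Req}, keep only states in Sat with some successor in Z. Already a fixed point.
Sat(EG (EX (EF (error -> safe)))) = {Busy, Load, Store, Ack, Recv, Check, Sync, Req}
Recv ∈ Sat(EG (EX (EF (error -> safe)))) = {Busy, Load, Store, Ack, Recv, Check, Sync, Req}, so the formula holds at Recv.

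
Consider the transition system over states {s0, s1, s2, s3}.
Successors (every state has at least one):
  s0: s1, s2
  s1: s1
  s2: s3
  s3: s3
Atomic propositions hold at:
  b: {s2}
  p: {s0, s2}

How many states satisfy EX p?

1

Sat(EX p) = {s : some successor in {s0, s2}} = {s0}
|Sat(EX p)| = |{s0}| = 1.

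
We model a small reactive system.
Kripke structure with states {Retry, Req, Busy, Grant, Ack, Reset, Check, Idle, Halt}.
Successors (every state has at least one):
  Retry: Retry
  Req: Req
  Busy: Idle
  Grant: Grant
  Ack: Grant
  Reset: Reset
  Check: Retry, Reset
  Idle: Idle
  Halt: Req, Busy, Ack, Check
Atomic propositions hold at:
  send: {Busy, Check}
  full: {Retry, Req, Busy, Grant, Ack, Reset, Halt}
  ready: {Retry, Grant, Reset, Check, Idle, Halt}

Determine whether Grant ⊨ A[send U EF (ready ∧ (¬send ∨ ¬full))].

Sat(¬send) = {Retry, Req, Grant, Ack, Reset, Idle, Halt}
Sat(¬full) = {Check, Idle}
Sat(¬send ∨ ¬full) = {Retry, Req, Grant, Ack, Reset, Check, Idle, Halt}
Sat(ready ∧ (¬send ∨ ¬full)) = {Retry, Grant, Reset, Check, Idle, Halt}
EF (ready ∧ (¬send ∨ ¬full)): least fixpoint, start Z0 = {Retry, Grant, Reset, Check, Idle, Halt}, add states with some successor in Z. Z1 = {Retry, Busy, Grant, Ack, Reset, Check, Idle, Halt}; fixed.
Sat(EF (ready ∧ (¬send ∨ ¬full))) = {Retry, Busy, Grant, Ack, Reset, Check, Idle, Halt}
A[send U EF (ready ∧ (¬send ∨ ¬full))]: least fixpoint, start Z0 = Sat(EF (ready ∧ (¬send ∨ ¬full))) = {Retry, Busy, Grant, Ack, Reset, Check, Idle, Halt}, add states in Sat(send) with every successor in Z. Already a fixed point.
Sat(A[send U EF (ready ∧ (¬send ∨ ¬full))]) = {Retry, Busy, Grant, Ack, Reset, Check, Idle, Halt}
Grant ∈ Sat(A[send U EF (ready ∧ (¬send ∨ ¬full))]) = {Retry, Busy, Grant, Ack, Reset, Check, Idle, Halt}, so the formula holds at Grant.

Yes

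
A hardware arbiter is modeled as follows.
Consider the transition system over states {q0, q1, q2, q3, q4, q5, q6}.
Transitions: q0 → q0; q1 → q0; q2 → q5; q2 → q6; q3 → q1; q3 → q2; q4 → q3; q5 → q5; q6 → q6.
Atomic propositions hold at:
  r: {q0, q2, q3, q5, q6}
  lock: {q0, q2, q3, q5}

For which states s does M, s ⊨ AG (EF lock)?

EF lock: least fixpoint, start Z0 = {q0, q2, q3, q5}, add states with some successor in Z. Z1 = {q0, q1, q2, q3, q4, q5}; fixed.
Sat(EF lock) = {q0, q1, q2, q3, q4, q5}
AG (EF lock): greatest fixpoint, start Z0 = {q0, q1, q2, q3, q4, q5}, keep only states in Sat with every successor in Z. Z1 = {q0, q1, q3, q4, q5}; Z2 = {q0, q1, q4, q5}; Z3 = {q0, q1, q5}; fixed.
Sat(AG (EF lock)) = {q0, q1, q5}

{q0, q1, q5}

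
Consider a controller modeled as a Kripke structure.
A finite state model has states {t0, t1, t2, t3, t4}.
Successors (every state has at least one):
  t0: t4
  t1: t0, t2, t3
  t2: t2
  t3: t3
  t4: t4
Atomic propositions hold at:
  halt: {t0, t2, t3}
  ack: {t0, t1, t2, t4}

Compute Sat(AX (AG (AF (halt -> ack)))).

{t0, t2, t4}

Sat(halt -> ack) = {t0, t1, t2, t4}
AF (halt -> ack): least fixpoint, start Z0 = {t0, t1, t2, t4}, add states with every successor in Z. Already a fixed point.
Sat(AF (halt -> ack)) = {t0, t1, t2, t4}
AG (AF (halt -> ack)): greatest fixpoint, start Z0 = {t0, t1, t2, t4}, keep only states in Sat with every successor in Z. Z1 = {t0, t2, t4}; fixed.
Sat(AG (AF (halt -> ack))) = {t0, t2, t4}
Sat(AX (AG (AF (halt -> ack)))) = {s : every successor in {t0, t2, t4}} = {t0, t2, t4}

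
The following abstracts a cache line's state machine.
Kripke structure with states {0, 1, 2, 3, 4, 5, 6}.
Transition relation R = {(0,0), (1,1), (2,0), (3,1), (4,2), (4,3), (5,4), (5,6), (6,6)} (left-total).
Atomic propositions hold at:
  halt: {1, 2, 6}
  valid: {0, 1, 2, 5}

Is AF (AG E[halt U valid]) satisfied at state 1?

Yes

E[halt U valid]: least fixpoint, start Z0 = Sat(valid) = {0, 1, 2, 5}, add states in Sat(halt) with some successor in Z. Already a fixed point.
Sat(E[halt U valid]) = {0, 1, 2, 5}
AG E[halt U valid]: greatest fixpoint, start Z0 = {0, 1, 2, 5}, keep only states in Sat with every successor in Z. Z1 = {0, 1, 2}; fixed.
Sat(AG E[halt U valid]) = {0, 1, 2}
AF (AG E[halt U valid]): least fixpoint, start Z0 = {0, 1, 2}, add states with every successor in Z. Z1 = {0, 1, 2, 3}; Z2 = {0, 1, 2, 3, 4}; fixed.
Sat(AF (AG E[halt U valid])) = {0, 1, 2, 3, 4}
1 ∈ Sat(AF (AG E[halt U valid])) = {0, 1, 2, 3, 4}, so the formula holds at 1.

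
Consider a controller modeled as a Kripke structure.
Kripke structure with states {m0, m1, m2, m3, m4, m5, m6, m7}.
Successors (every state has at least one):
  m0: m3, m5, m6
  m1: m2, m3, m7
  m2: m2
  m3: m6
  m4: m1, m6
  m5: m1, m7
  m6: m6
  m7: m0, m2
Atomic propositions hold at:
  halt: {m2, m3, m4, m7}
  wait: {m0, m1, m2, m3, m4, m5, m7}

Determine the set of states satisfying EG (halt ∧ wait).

Sat(halt ∧ wait) = {m2, m3, m4, m7}
EG (halt ∧ wait): greatest fixpoint, start Z0 = {m2, m3, m4, m7}, keep only states in Sat with some successor in Z. Z1 = {m2, m7}; fixed.
Sat(EG (halt ∧ wait)) = {m2, m7}

{m2, m7}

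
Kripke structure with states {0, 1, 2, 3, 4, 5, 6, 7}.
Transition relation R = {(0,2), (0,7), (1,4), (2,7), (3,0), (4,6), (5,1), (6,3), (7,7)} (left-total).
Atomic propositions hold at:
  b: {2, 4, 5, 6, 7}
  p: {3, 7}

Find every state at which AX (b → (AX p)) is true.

{0, 2, 3, 4, 5, 6, 7}

Sat(AX p) = {s : every successor in {3, 7}} = {2, 6, 7}
Sat(b → (AX p)) = {0, 1, 2, 3, 6, 7}
Sat(AX (b → (AX p))) = {s : every successor in {0, 1, 2, 3, 6, 7}} = {0, 2, 3, 4, 5, 6, 7}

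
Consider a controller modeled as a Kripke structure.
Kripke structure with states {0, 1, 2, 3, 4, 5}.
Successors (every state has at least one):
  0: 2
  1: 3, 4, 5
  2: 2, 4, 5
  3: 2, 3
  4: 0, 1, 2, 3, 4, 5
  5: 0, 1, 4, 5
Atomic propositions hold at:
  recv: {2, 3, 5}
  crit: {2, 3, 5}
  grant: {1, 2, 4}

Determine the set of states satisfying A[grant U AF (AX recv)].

Sat(AX recv) = {s : every successor in {2, 3, 5}} = {0, 3}
AF (AX recv): least fixpoint, start Z0 = {0, 3}, add states with every successor in Z. Already a fixed point.
Sat(AF (AX recv)) = {0, 3}
A[grant U AF (AX recv)]: least fixpoint, start Z0 = Sat(AF (AX recv)) = {0, 3}, add states in Sat(grant) with every successor in Z. Already a fixed point.
Sat(A[grant U AF (AX recv)]) = {0, 3}

{0, 3}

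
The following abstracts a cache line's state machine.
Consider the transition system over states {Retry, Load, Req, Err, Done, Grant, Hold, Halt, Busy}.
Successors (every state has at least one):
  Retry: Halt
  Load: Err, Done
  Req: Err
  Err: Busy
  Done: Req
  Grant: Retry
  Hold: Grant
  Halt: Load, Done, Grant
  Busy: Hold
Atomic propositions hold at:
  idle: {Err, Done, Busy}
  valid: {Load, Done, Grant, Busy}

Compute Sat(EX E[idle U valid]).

{Load, Req, Err, Hold, Halt}

E[idle U valid]: least fixpoint, start Z0 = Sat(valid) = {Load, Done, Grant, Busy}, add states in Sat(idle) with some successor in Z. Z1 = {Load, Err, Done, Grant, Busy}; fixed.
Sat(E[idle U valid]) = {Load, Err, Done, Grant, Busy}
Sat(EX E[idle U valid]) = {s : some successor in {Load, Err, Done, Grant, Busy}} = {Load, Req, Err, Hold, Halt}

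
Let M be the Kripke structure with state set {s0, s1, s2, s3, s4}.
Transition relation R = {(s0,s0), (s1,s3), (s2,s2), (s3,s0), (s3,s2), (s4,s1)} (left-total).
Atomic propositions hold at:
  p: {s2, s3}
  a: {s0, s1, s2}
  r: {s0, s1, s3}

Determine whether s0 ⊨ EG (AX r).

Sat(AX r) = {s : every successor in {s0, s1, s3}} = {s0, s1, s4}
EG (AX r): greatest fixpoint, start Z0 = {s0, s1, s4}, keep only states in Sat with some successor in Z. Z1 = {s0, s4}; Z2 = {s0}; fixed.
Sat(EG (AX r)) = {s0}
s0 ∈ Sat(EG (AX r)) = {s0}, so the formula holds at s0.

Yes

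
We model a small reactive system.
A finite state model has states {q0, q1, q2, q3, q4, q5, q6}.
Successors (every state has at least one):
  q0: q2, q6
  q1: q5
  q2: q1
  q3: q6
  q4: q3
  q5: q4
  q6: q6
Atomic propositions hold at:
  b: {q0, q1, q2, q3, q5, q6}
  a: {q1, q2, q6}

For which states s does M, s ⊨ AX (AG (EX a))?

Sat(EX a) = {s : some successor in {q1, q2, q6}} = {q0, q2, q3, q6}
AG (EX a): greatest fixpoint, start Z0 = {q0, q2, q3, q6}, keep only states in Sat with every successor in Z. Z1 = {q0, q3, q6}; Z2 = {q3, q6}; fixed.
Sat(AG (EX a)) = {q3, q6}
Sat(AX (AG (EX a))) = {s : every successor in {q3, q6}} = {q3, q4, q6}

{q3, q4, q6}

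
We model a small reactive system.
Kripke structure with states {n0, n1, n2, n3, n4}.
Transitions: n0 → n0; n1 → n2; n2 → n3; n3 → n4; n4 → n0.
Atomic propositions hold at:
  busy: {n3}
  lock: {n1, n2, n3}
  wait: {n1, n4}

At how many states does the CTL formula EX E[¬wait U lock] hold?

Sat(¬wait) = {n0, n2, n3}
E[¬wait U lock]: least fixpoint, start Z0 = Sat(lock) = {n1, n2, n3}, add states in Sat(¬wait) with some successor in Z. Already a fixed point.
Sat(E[¬wait U lock]) = {n1, n2, n3}
Sat(EX E[¬wait U lock]) = {s : some successor in {n1, n2, n3}} = {n1, n2}
|Sat(EX E[¬wait U lock])| = |{n1, n2}| = 2.

2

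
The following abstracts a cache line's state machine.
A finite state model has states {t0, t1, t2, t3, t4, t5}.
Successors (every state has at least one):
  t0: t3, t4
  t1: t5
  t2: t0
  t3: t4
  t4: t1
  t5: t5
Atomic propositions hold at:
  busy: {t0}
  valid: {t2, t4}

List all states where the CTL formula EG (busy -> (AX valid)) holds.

Sat(AX valid) = {s : every successor in {t2, t4}} = {t3}
Sat(busy -> (AX valid)) = {t1, t2, t3, t4, t5}
EG (busy -> (AX valid)): greatest fixpoint, start Z0 = {t1, t2, t3, t4, t5}, keep only states in Sat with some successor in Z. Z1 = {t1, t3, t4, t5}; fixed.
Sat(EG (busy -> (AX valid))) = {t1, t3, t4, t5}

{t1, t3, t4, t5}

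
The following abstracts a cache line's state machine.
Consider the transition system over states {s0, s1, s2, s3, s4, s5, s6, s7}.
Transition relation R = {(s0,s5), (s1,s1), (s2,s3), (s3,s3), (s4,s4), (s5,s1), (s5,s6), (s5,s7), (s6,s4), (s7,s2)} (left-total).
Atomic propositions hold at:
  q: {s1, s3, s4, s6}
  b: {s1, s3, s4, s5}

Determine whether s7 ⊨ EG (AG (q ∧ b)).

No

Sat(q ∧ b) = {s1, s3, s4}
AG (q ∧ b): greatest fixpoint, start Z0 = {s1, s3, s4}, keep only states in Sat with every successor in Z. Already a fixed point.
Sat(AG (q ∧ b)) = {s1, s3, s4}
EG (AG (q ∧ b)): greatest fixpoint, start Z0 = {s1, s3, s4}, keep only states in Sat with some successor in Z. Already a fixed point.
Sat(EG (AG (q ∧ b))) = {s1, s3, s4}
s7 ∉ Sat(EG (AG (q ∧ b))) = {s1, s3, s4}, so the formula does not hold at s7.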